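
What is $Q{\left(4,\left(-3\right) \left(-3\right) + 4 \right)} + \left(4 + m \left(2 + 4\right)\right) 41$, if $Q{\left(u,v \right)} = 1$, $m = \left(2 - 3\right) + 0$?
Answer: $-81$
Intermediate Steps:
$m = -1$ ($m = -1 + 0 = -1$)
$Q{\left(4,\left(-3\right) \left(-3\right) + 4 \right)} + \left(4 + m \left(2 + 4\right)\right) 41 = 1 + \left(4 - \left(2 + 4\right)\right) 41 = 1 + \left(4 - 6\right) 41 = 1 - 82 = -81$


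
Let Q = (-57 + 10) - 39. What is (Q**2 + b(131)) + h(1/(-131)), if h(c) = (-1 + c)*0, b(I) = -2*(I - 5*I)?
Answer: 8444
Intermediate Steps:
b(I) = 8*I (b(I) = -(-8)*I = 8*I)
h(c) = 0
Q = -86 (Q = -47 - 39 = -86)
(Q**2 + b(131)) + h(1/(-131)) = ((-86)**2 + 8*131) + 0 = (7396 + 1048) + 0 = 8444 + 0 = 8444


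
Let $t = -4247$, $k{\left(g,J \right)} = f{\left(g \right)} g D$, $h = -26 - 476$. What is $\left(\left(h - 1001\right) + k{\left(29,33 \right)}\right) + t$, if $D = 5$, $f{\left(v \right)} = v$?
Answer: $-1545$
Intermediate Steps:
$h = -502$ ($h = -26 - 476 = -502$)
$k{\left(g,J \right)} = 5 g^{2}$ ($k{\left(g,J \right)} = g g 5 = g^{2} \cdot 5 = 5 g^{2}$)
$\left(\left(h - 1001\right) + k{\left(29,33 \right)}\right) + t = \left(\left(-502 - 1001\right) + 5 \cdot 29^{2}\right) - 4247 = \left(-1503 + 5 \cdot 841\right) - 4247 = \left(-1503 + 4205\right) - 4247 = 2702 - 4247 = -1545$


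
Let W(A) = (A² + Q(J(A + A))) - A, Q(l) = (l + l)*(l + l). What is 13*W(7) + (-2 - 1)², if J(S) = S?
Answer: 10747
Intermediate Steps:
Q(l) = 4*l² (Q(l) = (2*l)*(2*l) = 4*l²)
W(A) = -A + 17*A² (W(A) = (A² + 4*(A + A)²) - A = (A² + 4*(2*A)²) - A = (A² + 4*(4*A²)) - A = (A² + 16*A²) - A = 17*A² - A = -A + 17*A²)
13*W(7) + (-2 - 1)² = 13*(7*(-1 + 17*7)) + (-2 - 1)² = 13*(7*(-1 + 119)) + (-3)² = 13*(7*118) + 9 = 13*826 + 9 = 10738 + 9 = 10747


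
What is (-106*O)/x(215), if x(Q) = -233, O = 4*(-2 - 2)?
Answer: -1696/233 ≈ -7.2790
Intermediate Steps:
O = -16 (O = 4*(-4) = -16)
(-106*O)/x(215) = -106*(-16)/(-233) = 1696*(-1/233) = -1696/233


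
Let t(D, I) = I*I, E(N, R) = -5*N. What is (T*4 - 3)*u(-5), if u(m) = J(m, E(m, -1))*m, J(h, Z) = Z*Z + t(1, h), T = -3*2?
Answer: 87750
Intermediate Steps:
T = -6
t(D, I) = I²
J(h, Z) = Z² + h² (J(h, Z) = Z*Z + h² = Z² + h²)
u(m) = 26*m³ (u(m) = ((-5*m)² + m²)*m = (25*m² + m²)*m = (26*m²)*m = 26*m³)
(T*4 - 3)*u(-5) = (-6*4 - 3)*(26*(-5)³) = (-24 - 3)*(26*(-125)) = -27*(-3250) = 87750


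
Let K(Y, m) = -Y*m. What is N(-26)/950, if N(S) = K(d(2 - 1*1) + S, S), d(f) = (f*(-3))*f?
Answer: -377/475 ≈ -0.79368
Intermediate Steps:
d(f) = -3*f**2 (d(f) = (-3*f)*f = -3*f**2)
K(Y, m) = -Y*m
N(S) = -S*(-3 + S) (N(S) = -(-3*(2 - 1*1)**2 + S)*S = -(-3*(2 - 1)**2 + S)*S = -(-3*1**2 + S)*S = -(-3*1 + S)*S = -(-3 + S)*S = -S*(-3 + S))
N(-26)/950 = -26*(3 - 1*(-26))/950 = -26*(3 + 26)*(1/950) = -26*29*(1/950) = -754*1/950 = -377/475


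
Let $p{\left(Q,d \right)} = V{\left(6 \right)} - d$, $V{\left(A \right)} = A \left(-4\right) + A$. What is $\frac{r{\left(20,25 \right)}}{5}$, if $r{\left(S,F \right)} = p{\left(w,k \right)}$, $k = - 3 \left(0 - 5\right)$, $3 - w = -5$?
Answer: $- \frac{33}{5} \approx -6.6$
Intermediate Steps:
$V{\left(A \right)} = - 3 A$ ($V{\left(A \right)} = - 4 A + A = - 3 A$)
$w = 8$ ($w = 3 - -5 = 3 + 5 = 8$)
$k = 15$ ($k = \left(-3\right) \left(-5\right) = 15$)
$p{\left(Q,d \right)} = -18 - d$ ($p{\left(Q,d \right)} = \left(-3\right) 6 - d = -18 - d$)
$r{\left(S,F \right)} = -33$ ($r{\left(S,F \right)} = -18 - 15 = -33$)
$\frac{r{\left(20,25 \right)}}{5} = \frac{1}{5} \left(-33\right) = - \frac{33}{5}$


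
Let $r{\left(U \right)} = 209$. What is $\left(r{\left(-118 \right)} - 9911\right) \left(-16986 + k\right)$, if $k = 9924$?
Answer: $68515524$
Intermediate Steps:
$\left(r{\left(-118 \right)} - 9911\right) \left(-16986 + k\right) = \left(209 - 9911\right) \left(-16986 + 9924\right) = \left(-9702\right) \left(-7062\right) = 68515524$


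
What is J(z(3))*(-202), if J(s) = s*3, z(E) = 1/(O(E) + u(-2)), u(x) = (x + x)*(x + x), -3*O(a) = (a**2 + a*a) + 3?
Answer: -202/3 ≈ -67.333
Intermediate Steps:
O(a) = -1 - 2*a**2/3 (O(a) = -((a**2 + a*a) + 3)/3 = -((a**2 + a**2) + 3)/3 = -(2*a**2 + 3)/3 = -(3 + 2*a**2)/3 = -1 - 2*a**2/3)
u(x) = 4*x**2 (u(x) = (2*x)*(2*x) = 4*x**2)
z(E) = 1/(15 - 2*E**2/3) (z(E) = 1/((-1 - 2*E**2/3) + 4*(-2)**2) = 1/((-1 - 2*E**2/3) + 4*4) = 1/((-1 - 2*E**2/3) + 16) = 1/(15 - 2*E**2/3))
J(s) = 3*s
J(z(3))*(-202) = (3*(-3/(-45 + 2*3**2)))*(-202) = (3*(-3/(-45 + 2*9)))*(-202) = (3*(-3/(-45 + 18)))*(-202) = (3*(-3/(-27)))*(-202) = (3*(-3*(-1/27)))*(-202) = (3*(1/9))*(-202) = (1/3)*(-202) = -202/3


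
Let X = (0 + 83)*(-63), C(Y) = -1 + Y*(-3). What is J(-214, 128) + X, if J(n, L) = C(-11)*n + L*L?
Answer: 4307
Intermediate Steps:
C(Y) = -1 - 3*Y
X = -5229 (X = 83*(-63) = -5229)
J(n, L) = L² + 32*n (J(n, L) = (-1 - 3*(-11))*n + L*L = (-1 + 33)*n + L² = 32*n + L² = L² + 32*n)
J(-214, 128) + X = (128² + 32*(-214)) - 5229 = (16384 - 6848) - 5229 = 9536 - 5229 = 4307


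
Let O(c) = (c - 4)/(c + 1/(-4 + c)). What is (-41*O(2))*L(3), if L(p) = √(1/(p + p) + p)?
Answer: 82*√114/9 ≈ 97.280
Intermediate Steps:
O(c) = (-4 + c)/(c + 1/(-4 + c))
L(p) = √(p + 1/(2*p)) (L(p) = √(1/(2*p) + p) = √(p + 1/(2*p)))
(-41*O(2))*L(3) = (-41*(-4 + 2)²/(1 + 2² - 4*2))*(√(2/3 + 4*3)/2) = (-41*(-2)²/(1 + 4 - 8))*(√(2*(⅓) + 12)/2) = (-164/(-3))*(√(⅔ + 12)/2) = (-164*(-1)/3)*(√(38/3)/2) = (-41*(-4/3))*((√114/3)/2) = 164*(√114/6)/3 = 82*√114/9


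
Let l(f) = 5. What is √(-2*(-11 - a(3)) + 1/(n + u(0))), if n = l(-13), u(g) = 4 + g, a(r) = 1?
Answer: √217/3 ≈ 4.9103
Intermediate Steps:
n = 5
√(-2*(-11 - a(3)) + 1/(n + u(0))) = √(-2*(-11 - 1*1) + 1/(5 + (4 + 0))) = √(-2*(-11 - 1) + 1/(5 + 4)) = √(-2*(-12) + 1/9) = √(24 + ⅑) = √(217/9) = √217/3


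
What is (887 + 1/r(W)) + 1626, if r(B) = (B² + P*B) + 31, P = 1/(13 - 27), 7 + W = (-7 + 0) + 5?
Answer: 3963015/1577 ≈ 2513.0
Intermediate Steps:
W = -9 (W = -7 + ((-7 + 0) + 5) = -7 + (-7 + 5) = -7 - 2 = -9)
P = -1/14 (P = 1/(-14) = -1/14 ≈ -0.071429)
r(B) = 31 + B² - B/14 (r(B) = (B² - B/14) + 31 = 31 + B² - B/14)
(887 + 1/r(W)) + 1626 = (887 + 1/(31 + (-9)² - 1/14*(-9))) + 1626 = (887 + 1/(31 + 81 + 9/14)) + 1626 = (887 + 1/(1577/14)) + 1626 = (887 + 14/1577) + 1626 = 1398813/1577 + 1626 = 3963015/1577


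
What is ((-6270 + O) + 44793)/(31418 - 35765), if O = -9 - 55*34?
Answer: -36644/4347 ≈ -8.4297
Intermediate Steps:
O = -1879 (O = -9 - 1870 = -1879)
((-6270 + O) + 44793)/(31418 - 35765) = ((-6270 - 1879) + 44793)/(31418 - 35765) = (-8149 + 44793)/(-4347) = 36644*(-1/4347) = -36644/4347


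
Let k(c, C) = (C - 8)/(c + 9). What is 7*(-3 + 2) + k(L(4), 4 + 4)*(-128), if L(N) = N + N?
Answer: -7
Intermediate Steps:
L(N) = 2*N
k(c, C) = (-8 + C)/(9 + c)
7*(-3 + 2) + k(L(4), 4 + 4)*(-128) = 7*(-3 + 2) + ((-8 + (4 + 4))/(9 + 2*4))*(-128) = 7*(-1) + ((-8 + 8)/(9 + 8))*(-128) = -7 + (0/17)*(-128) = -7 + ((1/17)*0)*(-128) = -7 + 0*(-128) = -7 + 0 = -7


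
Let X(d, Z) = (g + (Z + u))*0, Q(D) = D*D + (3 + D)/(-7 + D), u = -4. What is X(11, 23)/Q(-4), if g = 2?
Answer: 0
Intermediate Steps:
Q(D) = D² + (3 + D)/(-7 + D)
X(d, Z) = 0 (X(d, Z) = (2 + (Z - 4))*0 = (2 + (-4 + Z))*0 = (-2 + Z)*0 = 0)
X(11, 23)/Q(-4) = 0/(((3 - 4 + (-4)³ - 7*(-4)²)/(-7 - 4))) = 0/(((3 - 4 - 64 - 7*16)/(-11))) = 0/((-(3 - 4 - 64 - 112)/11)) = 0/((-1/11*(-177))) = 0/(177/11) = 0*(11/177) = 0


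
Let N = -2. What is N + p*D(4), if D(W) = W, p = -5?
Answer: -22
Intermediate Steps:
N + p*D(4) = -2 - 5*4 = -2 - 20 = -22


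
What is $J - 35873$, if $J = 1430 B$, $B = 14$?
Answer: $-15853$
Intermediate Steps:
$J = 20020$ ($J = 1430 \cdot 14 = 20020$)
$J - 35873 = 20020 - 35873 = -15853$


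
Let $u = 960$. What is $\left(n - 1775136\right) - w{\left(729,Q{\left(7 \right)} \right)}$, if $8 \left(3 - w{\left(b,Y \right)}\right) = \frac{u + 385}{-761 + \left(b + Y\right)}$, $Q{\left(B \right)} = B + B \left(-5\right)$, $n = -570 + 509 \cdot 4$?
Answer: $- \frac{170272877}{96} \approx -1.7737 \cdot 10^{6}$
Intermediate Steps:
$n = 1466$ ($n = -570 + 2036 = 1466$)
$Q{\left(B \right)} = - 4 B$ ($Q{\left(B \right)} = B - 5 B = - 4 B$)
$w{\left(b,Y \right)} = 3 - \frac{1345}{8 \left(-761 + Y + b\right)}$ ($w{\left(b,Y \right)} = 3 - \frac{\left(960 + 385\right) \frac{1}{-761 + \left(b + Y\right)}}{8} = 3 - \frac{1345 \frac{1}{-761 + \left(Y + b\right)}}{8} = 3 - \frac{1345 \frac{1}{-761 + Y + b}}{8} = 3 - \frac{1345}{8 \left(-761 + Y + b\right)}$)
$\left(n - 1775136\right) - w{\left(729,Q{\left(7 \right)} \right)} = \left(1466 - 1775136\right) - \frac{- \frac{19609}{8} + 3 \left(\left(-4\right) 7\right) + 3 \cdot 729}{-761 - 28 + 729} = \left(1466 - 1775136\right) - \frac{- \frac{19609}{8} + 3 \left(-28\right) + 2187}{-761 - 28 + 729} = -1773670 - \frac{- \frac{19609}{8} - 84 + 2187}{-60} = -1773670 - \left(- \frac{1}{60}\right) \left(- \frac{2785}{8}\right) = -1773670 - \frac{557}{96} = - \frac{170272877}{96}$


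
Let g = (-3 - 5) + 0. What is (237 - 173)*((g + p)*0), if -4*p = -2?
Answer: 0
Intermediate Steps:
p = ½ (p = -¼*(-2) = ½ ≈ 0.50000)
g = -8 (g = -8 + 0 = -8)
(237 - 173)*((g + p)*0) = (237 - 173)*((-8 + ½)*0) = 64*(-15/2*0) = 64*0 = 0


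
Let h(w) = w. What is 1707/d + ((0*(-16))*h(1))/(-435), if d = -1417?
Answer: -1707/1417 ≈ -1.2047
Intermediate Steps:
1707/d + ((0*(-16))*h(1))/(-435) = 1707/(-1417) + ((0*(-16))*1)/(-435) = 1707*(-1/1417) + (0*1)*(-1/435) = -1707/1417 + 0*(-1/435) = -1707/1417 + 0 = -1707/1417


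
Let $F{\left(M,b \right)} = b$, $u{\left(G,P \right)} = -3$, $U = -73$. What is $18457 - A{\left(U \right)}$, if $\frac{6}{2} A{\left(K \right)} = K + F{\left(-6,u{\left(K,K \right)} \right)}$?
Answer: $\frac{55447}{3} \approx 18482.0$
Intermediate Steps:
$A{\left(K \right)} = -1 + \frac{K}{3}$ ($A{\left(K \right)} = \frac{K - 3}{3} = \frac{-3 + K}{3} = -1 + \frac{K}{3}$)
$18457 - A{\left(U \right)} = 18457 - \left(-1 + \frac{1}{3} \left(-73\right)\right) = 18457 - \left(-1 - \frac{73}{3}\right) = 18457 - - \frac{76}{3} = 18457 + \frac{76}{3} = \frac{55447}{3}$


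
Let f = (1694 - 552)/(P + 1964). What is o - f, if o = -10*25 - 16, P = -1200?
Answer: -102183/382 ≈ -267.49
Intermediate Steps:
f = 571/382 (f = (1694 - 552)/(-1200 + 1964) = 1142/764 = 1142*(1/764) = 571/382 ≈ 1.4948)
o = -266 (o = -250 - 16 = -266)
o - f = -266 - 1*571/382 = -266 - 571/382 = -102183/382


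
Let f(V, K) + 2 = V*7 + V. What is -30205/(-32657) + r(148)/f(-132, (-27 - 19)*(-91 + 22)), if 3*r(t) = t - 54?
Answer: 46400456/51826659 ≈ 0.89530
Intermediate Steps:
r(t) = -18 + t/3 (r(t) = (t - 54)/3 = (-54 + t)/3 = -18 + t/3)
f(V, K) = -2 + 8*V (f(V, K) = -2 + (V*7 + V) = -2 + (7*V + V) = -2 + 8*V)
-30205/(-32657) + r(148)/f(-132, (-27 - 19)*(-91 + 22)) = -30205/(-32657) + (-18 + (1/3)*148)/(-2 + 8*(-132)) = -30205*(-1/32657) + (-18 + 148/3)/(-2 - 1056) = 30205/32657 + (94/3)/(-1058) = 30205/32657 + (94/3)*(-1/1058) = 30205/32657 - 47/1587 = 46400456/51826659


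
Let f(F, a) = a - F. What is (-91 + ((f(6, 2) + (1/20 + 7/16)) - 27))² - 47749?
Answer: -211095759/6400 ≈ -32984.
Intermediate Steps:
(-91 + ((f(6, 2) + (1/20 + 7/16)) - 27))² - 47749 = (-91 + (((2 - 1*6) + (1/20 + 7/16)) - 27))² - 47749 = (-91 + (((2 - 6) + (1*(1/20) + 7*(1/16))) - 27))² - 47749 = (-91 + ((-4 + (1/20 + 7/16)) - 27))² - 47749 = (-91 + ((-4 + 39/80) - 27))² - 47749 = (-91 + (-281/80 - 27))² - 47749 = (-91 - 2441/80)² - 47749 = (-9721/80)² - 47749 = 94497841/6400 - 47749 = -211095759/6400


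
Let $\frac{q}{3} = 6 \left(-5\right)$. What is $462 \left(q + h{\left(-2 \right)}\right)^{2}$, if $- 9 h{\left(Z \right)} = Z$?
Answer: $\frac{100541056}{27} \approx 3.7237 \cdot 10^{6}$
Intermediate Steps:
$h{\left(Z \right)} = - \frac{Z}{9}$
$q = -90$ ($q = 3 \cdot 6 \left(-5\right) = 3 \left(-30\right) = -90$)
$462 \left(q + h{\left(-2 \right)}\right)^{2} = 462 \left(-90 - - \frac{2}{9}\right)^{2} = 462 \left(-90 + \frac{2}{9}\right)^{2} = 462 \left(- \frac{808}{9}\right)^{2} = 462 \cdot \frac{652864}{81} = \frac{100541056}{27}$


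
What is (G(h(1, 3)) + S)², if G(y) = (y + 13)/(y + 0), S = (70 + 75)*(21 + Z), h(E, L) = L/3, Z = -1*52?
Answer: 20079361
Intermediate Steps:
Z = -52
h(E, L) = L/3 (h(E, L) = L*(⅓) = L/3)
S = -4495 (S = (70 + 75)*(21 - 52) = 145*(-31) = -4495)
G(y) = (13 + y)/y
(G(h(1, 3)) + S)² = ((13 + (⅓)*3)/(((⅓)*3)) - 4495)² = ((13 + 1)/1 - 4495)² = (1*14 - 4495)² = (14 - 4495)² = (-4481)² = 20079361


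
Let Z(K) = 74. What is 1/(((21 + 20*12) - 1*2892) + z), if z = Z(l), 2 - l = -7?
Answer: -1/2557 ≈ -0.00039108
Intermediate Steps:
l = 9 (l = 2 - 1*(-7) = 2 + 7 = 9)
z = 74
1/(((21 + 20*12) - 1*2892) + z) = 1/(((21 + 20*12) - 1*2892) + 74) = 1/(((21 + 240) - 2892) + 74) = 1/((261 - 2892) + 74) = 1/(-2631 + 74) = 1/(-2557) = -1/2557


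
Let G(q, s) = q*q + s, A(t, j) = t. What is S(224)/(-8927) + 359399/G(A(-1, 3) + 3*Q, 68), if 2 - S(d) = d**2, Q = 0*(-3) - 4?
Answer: 40762609/26781 ≈ 1522.1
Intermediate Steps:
Q = -4 (Q = 0 - 4 = -4)
G(q, s) = s + q**2 (G(q, s) = q**2 + s = s + q**2)
S(d) = 2 - d**2
S(224)/(-8927) + 359399/G(A(-1, 3) + 3*Q, 68) = (2 - 1*224**2)/(-8927) + 359399/(68 + (-1 + 3*(-4))**2) = (2 - 1*50176)*(-1/8927) + 359399/(68 + (-1 - 12)**2) = (2 - 50176)*(-1/8927) + 359399/(68 + (-13)**2) = -50174*(-1/8927) + 359399/(68 + 169) = 50174/8927 + 359399/237 = 40762609/26781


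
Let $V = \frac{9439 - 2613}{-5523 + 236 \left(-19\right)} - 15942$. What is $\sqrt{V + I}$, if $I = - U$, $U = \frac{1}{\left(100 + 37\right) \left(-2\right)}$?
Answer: $\frac{i \sqrt{119858879305766014}}{2741918} \approx 126.26 i$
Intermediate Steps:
$U = - \frac{1}{274}$ ($U = \frac{1}{137 \left(-2\right)} = \frac{1}{-274} = - \frac{1}{274} \approx -0.0036496$)
$I = \frac{1}{274}$ ($I = \left(-1\right) \left(- \frac{1}{274}\right) = \frac{1}{274} \approx 0.0036496$)
$V = - \frac{159538420}{10007}$ ($V = \frac{6826}{-5523 - 4484} - 15942 = \frac{6826}{-10007} - 15942 = 6826 \left(- \frac{1}{10007}\right) - 15942 = - \frac{6826}{10007} - 15942 = - \frac{159538420}{10007} \approx -15943.0$)
$\sqrt{V + I} = \sqrt{- \frac{159538420}{10007} + \frac{1}{274}} = \sqrt{- \frac{43713517073}{2741918}} = \frac{i \sqrt{119858879305766014}}{2741918}$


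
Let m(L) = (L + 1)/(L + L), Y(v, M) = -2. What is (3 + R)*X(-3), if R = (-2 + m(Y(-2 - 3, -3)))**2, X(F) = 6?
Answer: 291/8 ≈ 36.375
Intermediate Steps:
m(L) = (1 + L)/(2*L) (m(L) = (1 + L)/((2*L)) = (1 + L)*(1/(2*L)) = (1 + L)/(2*L))
R = 49/16 (R = (-2 + (1/2)*(1 - 2)/(-2))**2 = (-2 + (1/2)*(-1/2)*(-1))**2 = (-2 + 1/4)**2 = (-7/4)**2 = 49/16 ≈ 3.0625)
(3 + R)*X(-3) = (3 + 49/16)*6 = (97/16)*6 = 291/8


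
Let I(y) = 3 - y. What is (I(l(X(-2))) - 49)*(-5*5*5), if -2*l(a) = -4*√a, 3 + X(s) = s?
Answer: 5750 + 250*I*√5 ≈ 5750.0 + 559.02*I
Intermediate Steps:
X(s) = -3 + s
l(a) = 2*√a (l(a) = -(-2)*√a = 2*√a)
(I(l(X(-2))) - 49)*(-5*5*5) = ((3 - 2*√(-3 - 2)) - 49)*(-5*5*5) = ((3 - 2*√(-5)) - 49)*(-25*5) = ((3 - 2*I*√5) - 49)*(-125) = (-46 - 2*I*√5)*(-125) = 5750 + 250*I*√5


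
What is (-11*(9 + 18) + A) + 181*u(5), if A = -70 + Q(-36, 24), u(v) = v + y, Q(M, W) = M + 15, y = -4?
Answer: -207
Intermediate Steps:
Q(M, W) = 15 + M
u(v) = -4 + v (u(v) = v - 4 = -4 + v)
A = -91 (A = -70 + (15 - 36) = -70 - 21 = -91)
(-11*(9 + 18) + A) + 181*u(5) = (-11*(9 + 18) - 91) + 181*(-4 + 5) = (-11*27 - 91) + 181*1 = (-297 - 91) + 181 = -388 + 181 = -207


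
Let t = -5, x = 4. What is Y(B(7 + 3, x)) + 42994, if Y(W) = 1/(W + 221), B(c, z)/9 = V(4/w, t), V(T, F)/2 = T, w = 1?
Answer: 12597243/293 ≈ 42994.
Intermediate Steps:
V(T, F) = 2*T
B(c, z) = 72 (B(c, z) = 9*(2*(4/1)) = 9*(2*(4*1)) = 9*(2*4) = 9*8 = 72)
Y(W) = 1/(221 + W)
Y(B(7 + 3, x)) + 42994 = 1/(221 + 72) + 42994 = 1/293 + 42994 = 12597243/293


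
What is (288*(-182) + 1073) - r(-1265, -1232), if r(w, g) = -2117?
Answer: -49226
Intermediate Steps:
(288*(-182) + 1073) - r(-1265, -1232) = (288*(-182) + 1073) - 1*(-2117) = (-52416 + 1073) + 2117 = -51343 + 2117 = -49226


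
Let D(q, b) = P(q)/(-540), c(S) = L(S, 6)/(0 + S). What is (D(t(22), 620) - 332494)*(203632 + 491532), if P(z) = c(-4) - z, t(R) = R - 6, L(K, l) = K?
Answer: -2080240557353/9 ≈ -2.3114e+11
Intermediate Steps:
c(S) = 1 (c(S) = S/(0 + S) = S/S = 1)
t(R) = -6 + R
P(z) = 1 - z
D(q, b) = -1/540 + q/540 (D(q, b) = (1 - q)/(-540) = (1 - q)*(-1/540) = -1/540 + q/540)
(D(t(22), 620) - 332494)*(203632 + 491532) = ((-1/540 + (-6 + 22)/540) - 332494)*(203632 + 491532) = ((-1/540 + (1/540)*16) - 332494)*695164 = ((-1/540 + 4/135) - 332494)*695164 = (1/36 - 332494)*695164 = -11969783/36*695164 = -2080240557353/9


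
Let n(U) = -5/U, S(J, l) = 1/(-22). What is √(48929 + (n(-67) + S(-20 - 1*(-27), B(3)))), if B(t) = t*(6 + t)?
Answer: √106306927386/1474 ≈ 221.20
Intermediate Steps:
S(J, l) = -1/22
√(48929 + (n(-67) + S(-20 - 1*(-27), B(3)))) = √(48929 + (-5/(-67) - 1/22)) = √(48929 + (-5*(-1/67) - 1/22)) = √(48929 + (5/67 - 1/22)) = √(48929 + 43/1474) = √(72121389/1474) = √106306927386/1474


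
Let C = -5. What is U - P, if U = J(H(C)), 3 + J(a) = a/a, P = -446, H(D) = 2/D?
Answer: 444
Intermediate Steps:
J(a) = -2 (J(a) = -3 + a/a = -3 + 1 = -2)
U = -2
U - P = -2 - 1*(-446) = -2 + 446 = 444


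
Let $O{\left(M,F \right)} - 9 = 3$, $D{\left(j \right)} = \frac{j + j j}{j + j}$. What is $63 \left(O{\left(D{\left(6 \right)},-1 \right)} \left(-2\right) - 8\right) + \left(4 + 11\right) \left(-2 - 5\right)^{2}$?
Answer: $-1281$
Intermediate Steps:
$D{\left(j \right)} = \frac{j + j^{2}}{2 j}$
$O{\left(M,F \right)} = 12$ ($O{\left(M,F \right)} = 9 + 3 = 12$)
$63 \left(O{\left(D{\left(6 \right)},-1 \right)} \left(-2\right) - 8\right) + \left(4 + 11\right) \left(-2 - 5\right)^{2} = 63 \left(12 \left(-2\right) - 8\right) + \left(4 + 11\right) \left(-2 - 5\right)^{2} = 63 \left(-24 - 8\right) + 15 \left(-7\right)^{2} = 63 \left(-32\right) + 15 \cdot 49 = -2016 + 735 = -1281$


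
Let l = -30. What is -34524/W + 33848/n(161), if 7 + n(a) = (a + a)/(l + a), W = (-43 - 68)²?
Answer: -6072548892/814555 ≈ -7455.0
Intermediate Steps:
W = 12321 (W = (-111)² = 12321)
n(a) = -7 + 2*a/(-30 + a) (n(a) = -7 + (a + a)/(-30 + a) = -7 + (2*a)/(-30 + a) = -7 + 2*a/(-30 + a))
-34524/W + 33848/n(161) = -34524/12321 + 33848/((5*(42 - 1*161)/(-30 + 161))) = -34524*1/12321 + 33848/((5*(42 - 161)/131)) = -3836/1369 + 33848/((5*(1/131)*(-119))) = -3836/1369 + 33848/(-595/131) = -3836/1369 + 33848*(-131/595) = -3836/1369 - 4434088/595 = -6072548892/814555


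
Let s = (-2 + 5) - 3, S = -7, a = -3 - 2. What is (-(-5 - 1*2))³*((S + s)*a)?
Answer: 12005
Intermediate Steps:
a = -5
s = 0 (s = 3 - 3 = 0)
(-(-5 - 1*2))³*((S + s)*a) = (-(-5 - 1*2))³*((-7 + 0)*(-5)) = (-(-5 - 2))³*(-7*(-5)) = (-1*(-7))³*35 = 7³*35 = 343*35 = 12005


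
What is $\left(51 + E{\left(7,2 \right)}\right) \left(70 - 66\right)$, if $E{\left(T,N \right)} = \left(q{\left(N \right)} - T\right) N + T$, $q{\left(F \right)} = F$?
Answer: $192$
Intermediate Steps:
$E{\left(T,N \right)} = T + N \left(N - T\right)$ ($E{\left(T,N \right)} = \left(N - T\right) N + T = N \left(N - T\right) + T = T + N \left(N - T\right)$)
$\left(51 + E{\left(7,2 \right)}\right) \left(70 - 66\right) = \left(51 + \left(7 + 2^{2} - 2 \cdot 7\right)\right) \left(70 - 66\right) = \left(51 + \left(7 + 4 - 14\right)\right) 4 = \left(51 - 3\right) 4 = 48 \cdot 4 = 192$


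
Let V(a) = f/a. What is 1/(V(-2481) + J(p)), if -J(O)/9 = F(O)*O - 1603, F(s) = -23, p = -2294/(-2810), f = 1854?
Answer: 1161935/16958721738 ≈ 6.8516e-5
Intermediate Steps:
p = 1147/1405 (p = -2294*(-1/2810) = 1147/1405 ≈ 0.81637)
V(a) = 1854/a
J(O) = 14427 + 207*O (J(O) = -9*(-23*O - 1603) = -9*(-1603 - 23*O) = 14427 + 207*O)
1/(V(-2481) + J(p)) = 1/(1854/(-2481) + (14427 + 207*(1147/1405))) = 1/(1854*(-1/2481) + (14427 + 237429/1405)) = 1/(-618/827 + 20507364/1405) = 1/(16958721738/1161935) = 1161935/16958721738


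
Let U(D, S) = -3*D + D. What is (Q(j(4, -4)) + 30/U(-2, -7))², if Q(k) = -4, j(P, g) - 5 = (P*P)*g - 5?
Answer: 49/4 ≈ 12.250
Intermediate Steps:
j(P, g) = g*P² (j(P, g) = 5 + ((P*P)*g - 5) = 5 + (P²*g - 5) = 5 + (g*P² - 5) = 5 + (-5 + g*P²) = g*P²)
U(D, S) = -2*D
(Q(j(4, -4)) + 30/U(-2, -7))² = (-4 + 30/((-2*(-2))))² = (-4 + 30/4)² = (-4 + 30*(¼))² = (-4 + 15/2)² = (7/2)² = 49/4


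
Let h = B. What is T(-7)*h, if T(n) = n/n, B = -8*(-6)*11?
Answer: 528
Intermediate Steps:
B = 528 (B = 48*11 = 528)
h = 528
T(n) = 1
T(-7)*h = 1*528 = 528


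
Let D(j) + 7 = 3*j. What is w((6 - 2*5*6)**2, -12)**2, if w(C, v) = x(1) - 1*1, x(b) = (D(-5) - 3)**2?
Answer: 389376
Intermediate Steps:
D(j) = -7 + 3*j
x(b) = 625 (x(b) = ((-7 + 3*(-5)) - 3)**2 = ((-7 - 15) - 3)**2 = (-22 - 3)**2 = (-25)**2 = 625)
w(C, v) = 624 (w(C, v) = 625 - 1*1 = 625 - 1 = 624)
w((6 - 2*5*6)**2, -12)**2 = 624**2 = 389376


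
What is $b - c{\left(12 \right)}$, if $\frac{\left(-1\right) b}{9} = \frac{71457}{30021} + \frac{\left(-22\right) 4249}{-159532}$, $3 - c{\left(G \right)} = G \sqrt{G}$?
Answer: $- \frac{23703626829}{798218362} + 24 \sqrt{3} \approx 11.874$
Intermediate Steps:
$c{\left(G \right)} = 3 - G^{\frac{3}{2}}$ ($c{\left(G \right)} = 3 - G \sqrt{G} = 3 - G^{\frac{3}{2}}$)
$b = - \frac{21308971743}{798218362}$ ($b = - 9 \left(\frac{71457}{30021} + \frac{\left(-22\right) 4249}{-159532}\right) = - 9 \left(71457 \cdot \frac{1}{30021} - - \frac{46739}{79766}\right) = - 9 \left(\frac{23819}{10007} + \frac{46739}{79766}\right) = \left(-9\right) \frac{2367663527}{798218362} = - \frac{21308971743}{798218362} \approx -26.696$)
$b - c{\left(12 \right)} = - \frac{21308971743}{798218362} - \left(3 - 12^{\frac{3}{2}}\right) = - \frac{21308971743}{798218362} - \left(3 - 24 \sqrt{3}\right) = - \frac{23703626829}{798218362} + 24 \sqrt{3}$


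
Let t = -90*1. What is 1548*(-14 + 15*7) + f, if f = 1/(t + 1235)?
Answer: 161293861/1145 ≈ 1.4087e+5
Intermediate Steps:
t = -90
f = 1/1145 (f = 1/(-90 + 1235) = 1/1145 ≈ 0.00087336)
1548*(-14 + 15*7) + f = 1548*(-14 + 15*7) + 1/1145 = 1548*(-14 + 105) + 1/1145 = 1548*91 + 1/1145 = 140868 + 1/1145 = 161293861/1145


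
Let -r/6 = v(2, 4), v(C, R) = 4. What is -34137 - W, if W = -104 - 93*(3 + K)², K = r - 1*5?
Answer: 28835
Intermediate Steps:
r = -24 (r = -6*4 = -24)
K = -29 (K = -24 - 1*5 = -24 - 5 = -29)
W = -62972 (W = -104 - 93*(3 - 29)² = -104 - 93*(-26)² = -104 - 93*676 = -104 - 62868 = -62972)
-34137 - W = -34137 - 1*(-62972) = -34137 + 62972 = 28835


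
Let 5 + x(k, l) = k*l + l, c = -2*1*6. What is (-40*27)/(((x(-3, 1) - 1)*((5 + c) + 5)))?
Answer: -135/2 ≈ -67.500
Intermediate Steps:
c = -12 (c = -2*6 = -12)
x(k, l) = -5 + l + k*l (x(k, l) = -5 + (k*l + l) = -5 + (l + k*l) = -5 + l + k*l)
(-40*27)/(((x(-3, 1) - 1)*((5 + c) + 5))) = (-40*27)/((((-5 + 1 - 3*1) - 1)*((5 - 12) + 5))) = -1080*1/((-7 + 5)*((-5 + 1 - 3) - 1)) = -1080*(-1/(2*(-7 - 1))) = -1080/((-8*(-2))) = -1080/16 = -1080*1/16 = -135/2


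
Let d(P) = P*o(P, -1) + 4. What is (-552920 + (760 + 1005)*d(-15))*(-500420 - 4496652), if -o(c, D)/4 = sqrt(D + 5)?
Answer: 1669321872320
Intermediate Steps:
o(c, D) = -4*sqrt(5 + D) (o(c, D) = -4*sqrt(D + 5) = -4*sqrt(5 + D))
d(P) = 4 - 8*P (d(P) = P*(-4*sqrt(5 - 1)) + 4 = P*(-4*sqrt(4)) + 4 = P*(-4*2) + 4 = P*(-8) + 4 = -8*P + 4 = 4 - 8*P)
(-552920 + (760 + 1005)*d(-15))*(-500420 - 4496652) = (-552920 + (760 + 1005)*(4 - 8*(-15)))*(-500420 - 4496652) = (-552920 + 1765*(4 + 120))*(-4997072) = (-552920 + 1765*124)*(-4997072) = (-552920 + 218860)*(-4997072) = -334060*(-4997072) = 1669321872320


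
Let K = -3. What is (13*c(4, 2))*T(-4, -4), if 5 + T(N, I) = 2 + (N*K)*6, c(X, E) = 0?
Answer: 0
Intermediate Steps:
T(N, I) = -3 - 18*N (T(N, I) = -5 + (2 + (N*(-3))*6) = -5 + (2 - 3*N*6) = -5 + (2 - 18*N) = -3 - 18*N)
(13*c(4, 2))*T(-4, -4) = (13*0)*(-3 - 18*(-4)) = 0*(-3 + 72) = 0*69 = 0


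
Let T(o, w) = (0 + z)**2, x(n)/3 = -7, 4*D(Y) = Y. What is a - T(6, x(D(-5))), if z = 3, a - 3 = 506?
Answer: 500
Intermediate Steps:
a = 509 (a = 3 + 506 = 509)
D(Y) = Y/4
x(n) = -21 (x(n) = 3*(-7) = -21)
T(o, w) = 9 (T(o, w) = (0 + 3)**2 = 3**2 = 9)
a - T(6, x(D(-5))) = 509 - 1*9 = 509 - 9 = 500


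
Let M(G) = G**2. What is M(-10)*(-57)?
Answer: -5700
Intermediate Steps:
M(-10)*(-57) = (-10)**2*(-57) = 100*(-57) = -5700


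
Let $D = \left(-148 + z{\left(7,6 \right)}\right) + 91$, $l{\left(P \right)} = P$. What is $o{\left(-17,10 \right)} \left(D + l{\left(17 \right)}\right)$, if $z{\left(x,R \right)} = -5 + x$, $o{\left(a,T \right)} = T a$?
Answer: $6460$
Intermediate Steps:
$D = -55$ ($D = \left(-148 + \left(-5 + 7\right)\right) + 91 = \left(-148 + 2\right) + 91 = -146 + 91 = -55$)
$o{\left(-17,10 \right)} \left(D + l{\left(17 \right)}\right) = 10 \left(-17\right) \left(-55 + 17\right) = \left(-170\right) \left(-38\right) = 6460$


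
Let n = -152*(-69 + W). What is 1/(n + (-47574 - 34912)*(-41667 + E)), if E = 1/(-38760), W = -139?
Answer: 19380/66608590618883 ≈ 2.9095e-10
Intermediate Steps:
E = -1/38760 ≈ -2.5800e-5
n = 31616 (n = -152*(-69 - 139) = -152*(-208) = 31616)
1/(n + (-47574 - 34912)*(-41667 + E)) = 1/(31616 + (-47574 - 34912)*(-41667 - 1/38760)) = 1/(31616 - 82486*(-1615012921/38760)) = 1/(31616 + 66607977900803/19380) = 1/(66608590618883/19380) = 19380/66608590618883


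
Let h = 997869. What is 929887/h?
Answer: 929887/997869 ≈ 0.93187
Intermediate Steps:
929887/h = 929887/997869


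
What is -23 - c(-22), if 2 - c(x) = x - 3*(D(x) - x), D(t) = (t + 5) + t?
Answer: 4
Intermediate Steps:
D(t) = 5 + 2*t (D(t) = (5 + t) + t = 5 + 2*t)
c(x) = 17 + 2*x (c(x) = 2 - (x - 3*((5 + 2*x) - x)) = 2 - (x - 3*(5 + x)) = 2 - (x + (-15 - 3*x)) = 2 - (-15 - 2*x) = 2 + (15 + 2*x) = 17 + 2*x)
-23 - c(-22) = -23 - (17 + 2*(-22)) = -23 - (17 - 44) = -23 - 1*(-27) = -23 + 27 = 4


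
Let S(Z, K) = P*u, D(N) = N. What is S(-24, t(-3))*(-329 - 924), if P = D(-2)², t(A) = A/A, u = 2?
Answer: -10024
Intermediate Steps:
t(A) = 1
P = 4 (P = (-2)² = 4)
S(Z, K) = 8 (S(Z, K) = 4*2 = 8)
S(-24, t(-3))*(-329 - 924) = 8*(-329 - 924) = 8*(-1253) = -10024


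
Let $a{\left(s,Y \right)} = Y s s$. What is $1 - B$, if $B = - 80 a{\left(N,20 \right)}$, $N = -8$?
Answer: $102401$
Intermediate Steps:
$a{\left(s,Y \right)} = Y s^{2}$
$B = -102400$ ($B = - 80 \cdot 20 \left(-8\right)^{2} = - 80 \cdot 20 \cdot 64 = \left(-80\right) 1280 = -102400$)
$1 - B = 1 - -102400 = 1 + 102400 = 102401$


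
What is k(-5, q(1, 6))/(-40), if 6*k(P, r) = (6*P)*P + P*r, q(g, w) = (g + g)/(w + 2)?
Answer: -119/192 ≈ -0.61979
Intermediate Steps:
q(g, w) = 2*g/(2 + w) (q(g, w) = (2*g)/(2 + w) = 2*g/(2 + w))
k(P, r) = P**2 + P*r/6 (k(P, r) = ((6*P)*P + P*r)/6 = (6*P**2 + P*r)/6 = P**2 + P*r/6)
k(-5, q(1, 6))/(-40) = ((1/6)*(-5)*(2*1/(2 + 6) + 6*(-5)))/(-40) = -(-5)*(2*1/8 - 30)/240 = -(-5)*(2*1*(1/8) - 30)/240 = -(-5)*(1/4 - 30)/240 = -(-5)*(-119)/(240*4) = -1/40*595/24 = -119/192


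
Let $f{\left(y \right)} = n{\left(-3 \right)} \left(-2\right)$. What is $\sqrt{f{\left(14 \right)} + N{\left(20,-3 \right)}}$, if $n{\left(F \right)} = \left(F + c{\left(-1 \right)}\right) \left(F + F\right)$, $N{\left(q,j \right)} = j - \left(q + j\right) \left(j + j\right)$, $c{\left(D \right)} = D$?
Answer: $\sqrt{51} \approx 7.1414$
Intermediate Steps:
$N{\left(q,j \right)} = j - 2 j \left(j + q\right)$ ($N{\left(q,j \right)} = j - \left(j + q\right) 2 j = j - 2 j \left(j + q\right)$)
$n{\left(F \right)} = 2 F \left(-1 + F\right)$ ($n{\left(F \right)} = \left(F - 1\right) \left(F + F\right) = \left(-1 + F\right) 2 F = 2 F \left(-1 + F\right)$)
$f{\left(y \right)} = -48$ ($f{\left(y \right)} = 2 \left(-3\right) \left(-1 - 3\right) \left(-2\right) = 2 \left(-3\right) \left(-4\right) \left(-2\right) = 24 \left(-2\right) = -48$)
$\sqrt{f{\left(14 \right)} + N{\left(20,-3 \right)}} = \sqrt{-48 - 3 \left(1 - -6 - 40\right)} = \sqrt{-48 - 3 \left(1 + 6 - 40\right)} = \sqrt{-48 - -99} = \sqrt{-48 + 99} = \sqrt{51}$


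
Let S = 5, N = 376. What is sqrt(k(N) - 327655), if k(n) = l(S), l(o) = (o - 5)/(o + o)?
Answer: I*sqrt(327655) ≈ 572.41*I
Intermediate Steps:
l(o) = (-5 + o)/(2*o) (l(o) = (-5 + o)/((2*o)) = (-5 + o)*(1/(2*o)) = (-5 + o)/(2*o))
k(n) = 0 (k(n) = (1/2)*(-5 + 5)/5 = (1/2)*(1/5)*0 = 0)
sqrt(k(N) - 327655) = sqrt(0 - 327655) = sqrt(-327655) = I*sqrt(327655)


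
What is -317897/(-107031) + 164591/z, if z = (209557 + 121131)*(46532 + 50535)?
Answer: 10204159116981433/3435576519926976 ≈ 2.9701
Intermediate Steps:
z = 32098892096 (z = 330688*97067 = 32098892096)
-317897/(-107031) + 164591/z = -317897/(-107031) + 164591/32098892096 = -317897*(-1/107031) + 164591*(1/32098892096) = 317897/107031 + 164591/32098892096 = 10204159116981433/3435576519926976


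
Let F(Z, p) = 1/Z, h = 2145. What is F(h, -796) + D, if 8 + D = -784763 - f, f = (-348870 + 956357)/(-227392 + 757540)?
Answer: -297472449093709/379055820 ≈ -7.8477e+5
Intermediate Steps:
f = 607487/530148 ≈ 1.1459
D = -416045383595/530148 (D = -8 + (-784763 - 1*607487/530148) = -8 + (-784763 - 607487/530148) = -8 - 416041142411/530148 = -416045383595/530148 ≈ -7.8477e+5)
F(h, -796) + D = 1/2145 - 416045383595/530148 = -297472449093709/379055820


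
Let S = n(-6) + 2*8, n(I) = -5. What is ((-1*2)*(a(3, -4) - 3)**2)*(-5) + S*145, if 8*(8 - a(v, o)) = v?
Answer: 57885/32 ≈ 1808.9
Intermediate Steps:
a(v, o) = 8 - v/8
S = 11 (S = -5 + 2*8 = -5 + 16 = 11)
((-1*2)*(a(3, -4) - 3)**2)*(-5) + S*145 = ((-1*2)*((8 - 1/8*3) - 3)**2)*(-5) + 11*145 = -2*((8 - 3/8) - 3)**2*(-5) + 1595 = -2*(61/8 - 3)**2*(-5) + 1595 = -2*(37/8)**2*(-5) + 1595 = -2*1369/64*(-5) + 1595 = -1369/32*(-5) + 1595 = 6845/32 + 1595 = 57885/32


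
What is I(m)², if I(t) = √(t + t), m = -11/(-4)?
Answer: 11/2 ≈ 5.5000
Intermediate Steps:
m = 11/4 (m = -11*(-¼) = 11/4 ≈ 2.7500)
I(t) = √2*√t (I(t) = √(2*t) = √2*√t)
I(m)² = (√2*√(11/4))² = (√2*(√11/2))² = (√22/2)² = 11/2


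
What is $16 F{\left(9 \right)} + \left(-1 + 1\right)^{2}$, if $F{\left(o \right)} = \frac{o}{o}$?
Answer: $16$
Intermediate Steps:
$F{\left(o \right)} = 1$
$16 F{\left(9 \right)} + \left(-1 + 1\right)^{2} = 16 \cdot 1 + \left(-1 + 1\right)^{2} = 16 + 0^{2} = 16 + 0 = 16$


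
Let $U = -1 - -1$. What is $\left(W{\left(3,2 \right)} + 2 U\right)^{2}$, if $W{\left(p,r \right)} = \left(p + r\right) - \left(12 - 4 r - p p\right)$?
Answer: $100$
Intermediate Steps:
$U = 0$ ($U = -1 + 1 = 0$)
$W{\left(p,r \right)} = -12 + p + p^{2} + 5 r$ ($W{\left(p,r \right)} = \left(p + r\right) - \left(12 - p^{2} - 4 r\right) = \left(p + r\right) + \left(-12 + p^{2} + 4 r\right) = -12 + p + p^{2} + 5 r$)
$\left(W{\left(3,2 \right)} + 2 U\right)^{2} = \left(\left(-12 + 3 + 3^{2} + 5 \cdot 2\right) + 2 \cdot 0\right)^{2} = \left(\left(-12 + 3 + 9 + 10\right) + 0\right)^{2} = \left(10 + 0\right)^{2} = 10^{2} = 100$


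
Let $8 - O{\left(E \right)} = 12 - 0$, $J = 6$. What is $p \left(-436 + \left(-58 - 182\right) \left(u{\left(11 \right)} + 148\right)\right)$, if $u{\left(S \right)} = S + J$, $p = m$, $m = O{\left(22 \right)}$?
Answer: $160144$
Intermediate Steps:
$O{\left(E \right)} = -4$ ($O{\left(E \right)} = 8 - \left(12 - 0\right) = 8 - \left(12 + 0\right) = 8 - 12 = -4$)
$m = -4$
$p = -4$
$u{\left(S \right)} = 6 + S$ ($u{\left(S \right)} = S + 6 = 6 + S$)
$p \left(-436 + \left(-58 - 182\right) \left(u{\left(11 \right)} + 148\right)\right) = - 4 \left(-436 + \left(-58 - 182\right) \left(\left(6 + 11\right) + 148\right)\right) = - 4 \left(-436 - 240 \left(17 + 148\right)\right) = - 4 \left(-436 - 39600\right) = \left(-4\right) \left(-40036\right) = 160144$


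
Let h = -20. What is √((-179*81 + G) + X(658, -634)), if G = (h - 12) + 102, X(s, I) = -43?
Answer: 6*I*√402 ≈ 120.3*I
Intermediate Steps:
G = 70 (G = (-20 - 12) + 102 = -32 + 102 = 70)
√((-179*81 + G) + X(658, -634)) = √((-179*81 + 70) - 43) = √((-14499 + 70) - 43) = √(-14429 - 43) = √(-14472) = 6*I*√402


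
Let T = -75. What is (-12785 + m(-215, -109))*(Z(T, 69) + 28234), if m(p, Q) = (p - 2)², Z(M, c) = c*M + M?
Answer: 788443136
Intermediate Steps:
Z(M, c) = M + M*c (Z(M, c) = M*c + M = M + M*c)
m(p, Q) = (-2 + p)²
(-12785 + m(-215, -109))*(Z(T, 69) + 28234) = (-12785 + (-2 - 215)²)*(-75*(1 + 69) + 28234) = (-12785 + (-217)²)*(-75*70 + 28234) = (-12785 + 47089)*(-5250 + 28234) = 34304*22984 = 788443136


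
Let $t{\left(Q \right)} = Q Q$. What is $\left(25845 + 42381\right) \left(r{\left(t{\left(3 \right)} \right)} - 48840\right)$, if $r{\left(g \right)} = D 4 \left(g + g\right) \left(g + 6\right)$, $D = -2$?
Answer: $-3479526000$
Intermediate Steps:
$t{\left(Q \right)} = Q^{2}$
$r{\left(g \right)} = - 16 g \left(6 + g\right)$ ($r{\left(g \right)} = \left(-2\right) 4 \left(g + g\right) \left(g + 6\right) = - 8 \cdot 2 g \left(6 + g\right) = - 16 g \left(6 + g\right)$)
$\left(25845 + 42381\right) \left(r{\left(t{\left(3 \right)} \right)} - 48840\right) = \left(25845 + 42381\right) \left(- 16 \cdot 3^{2} \left(6 + 3^{2}\right) - 48840\right) = 68226 \left(\left(-16\right) 9 \left(6 + 9\right) - 48840\right) = 68226 \left(\left(-16\right) 9 \cdot 15 - 48840\right) = 68226 \left(-2160 - 48840\right) = 68226 \left(-51000\right) = -3479526000$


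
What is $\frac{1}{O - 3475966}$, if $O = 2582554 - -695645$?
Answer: $- \frac{1}{197767} \approx -5.0565 \cdot 10^{-6}$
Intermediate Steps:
$O = 3278199$ ($O = 2582554 + 695645 = 3278199$)
$\frac{1}{O - 3475966} = \frac{1}{3278199 - 3475966} = \frac{1}{-197767} = - \frac{1}{197767}$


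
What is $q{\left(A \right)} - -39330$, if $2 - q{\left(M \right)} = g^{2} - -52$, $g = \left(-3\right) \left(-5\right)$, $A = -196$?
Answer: $39055$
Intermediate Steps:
$g = 15$
$q{\left(M \right)} = -275$ ($q{\left(M \right)} = 2 - \left(15^{2} - -52\right) = 2 - \left(225 + 52\right) = 2 - 277 = -275$)
$q{\left(A \right)} - -39330 = -275 - -39330 = -275 + 39330 = 39055$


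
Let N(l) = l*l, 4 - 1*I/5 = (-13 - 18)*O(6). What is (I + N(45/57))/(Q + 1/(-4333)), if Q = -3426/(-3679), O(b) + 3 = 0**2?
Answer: -2557272384940/5357665619 ≈ -477.31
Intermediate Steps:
O(b) = -3 (O(b) = -3 + 0**2 = -3 + 0 = -3)
I = -445 (I = 20 - 5*(-13 - 18)*(-3) = 20 - (-155)*(-3) = 20 - 5*93 = 20 - 465 = -445)
Q = 3426/3679 (Q = -3426*(-1/3679) = 3426/3679 ≈ 0.93123)
N(l) = l**2
(I + N(45/57))/(Q + 1/(-4333)) = (-445 + (45/57)**2)/(3426/3679 + 1/(-4333)) = (-445 + (45*(1/57))**2)/(3426/3679 - 1/4333) = (-445 + (15/19)**2)/(14841179/15941107) = (-445 + 225/361)*(15941107/14841179) = -160420/361*15941107/14841179 = -2557272384940/5357665619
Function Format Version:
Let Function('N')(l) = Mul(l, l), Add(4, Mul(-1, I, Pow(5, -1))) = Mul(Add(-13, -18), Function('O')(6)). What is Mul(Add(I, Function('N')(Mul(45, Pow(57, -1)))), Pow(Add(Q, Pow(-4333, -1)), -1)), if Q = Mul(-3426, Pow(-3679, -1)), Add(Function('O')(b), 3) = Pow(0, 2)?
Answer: Rational(-2557272384940, 5357665619) ≈ -477.31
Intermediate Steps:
Function('O')(b) = -3 (Function('O')(b) = Add(-3, Pow(0, 2)) = Add(-3, 0) = -3)
I = -445 (I = Add(20, Mul(-5, Mul(Add(-13, -18), -3))) = Add(20, Mul(-5, Mul(-31, -3))) = Add(20, Mul(-5, 93)) = Add(20, -465) = -445)
Q = Rational(3426, 3679) (Q = Mul(-3426, Rational(-1, 3679)) = Rational(3426, 3679) ≈ 0.93123)
Function('N')(l) = Pow(l, 2)
Mul(Add(I, Function('N')(Mul(45, Pow(57, -1)))), Pow(Add(Q, Pow(-4333, -1)), -1)) = Mul(Add(-445, Pow(Mul(45, Pow(57, -1)), 2)), Pow(Add(Rational(3426, 3679), Pow(-4333, -1)), -1)) = Mul(Add(-445, Pow(Mul(45, Rational(1, 57)), 2)), Pow(Add(Rational(3426, 3679), Rational(-1, 4333)), -1)) = Mul(Add(-445, Pow(Rational(15, 19), 2)), Pow(Rational(14841179, 15941107), -1)) = Mul(Add(-445, Rational(225, 361)), Rational(15941107, 14841179)) = Mul(Rational(-160420, 361), Rational(15941107, 14841179)) = Rational(-2557272384940, 5357665619)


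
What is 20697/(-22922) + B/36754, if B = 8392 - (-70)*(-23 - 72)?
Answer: -360383707/421237594 ≈ -0.85554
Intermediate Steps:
B = 1742 (B = 8392 - (-70)*(-95) = 8392 - 1*6650 = 8392 - 6650 = 1742)
20697/(-22922) + B/36754 = 20697/(-22922) + 1742/36754 = 20697*(-1/22922) + 1742*(1/36754) = -20697/22922 + 871/18377 = -360383707/421237594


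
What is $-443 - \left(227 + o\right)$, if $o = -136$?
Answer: $-534$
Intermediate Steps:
$-443 - \left(227 + o\right) = -443 - \left(227 - 136\right) = -443 - 91 = -534$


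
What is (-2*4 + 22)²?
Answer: 196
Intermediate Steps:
(-2*4 + 22)² = (-8 + 22)² = 14² = 196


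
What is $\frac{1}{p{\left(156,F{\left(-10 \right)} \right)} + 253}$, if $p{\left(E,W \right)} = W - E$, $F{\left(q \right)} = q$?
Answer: $\frac{1}{87} \approx 0.011494$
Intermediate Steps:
$\frac{1}{p{\left(156,F{\left(-10 \right)} \right)} + 253} = \frac{1}{\left(-10 - 156\right) + 253} = \frac{1}{-166 + 253} = \frac{1}{87}$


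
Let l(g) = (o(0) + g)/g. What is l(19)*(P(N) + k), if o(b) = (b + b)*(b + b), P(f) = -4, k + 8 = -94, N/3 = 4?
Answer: -106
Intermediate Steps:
N = 12 (N = 3*4 = 12)
k = -102 (k = -8 - 94 = -102)
o(b) = 4*b² (o(b) = (2*b)*(2*b) = 4*b²)
l(g) = 1 (l(g) = (4*0² + g)/g = (4*0 + g)/g = (0 + g)/g = g/g = 1)
l(19)*(P(N) + k) = 1*(-4 - 102) = 1*(-106) = -106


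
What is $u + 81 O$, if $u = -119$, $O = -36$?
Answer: $-3035$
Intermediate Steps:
$u + 81 O = -119 + 81 \left(-36\right) = -119 - 2916 = -3035$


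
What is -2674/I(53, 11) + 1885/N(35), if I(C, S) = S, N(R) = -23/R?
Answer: -787227/253 ≈ -3111.6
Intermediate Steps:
-2674/I(53, 11) + 1885/N(35) = -2674/11 + 1885/((-23/35)) = -2674*1/11 + 1885/((-23*1/35)) = -2674/11 + 1885/(-23/35) = -2674/11 + 1885*(-35/23) = -2674/11 - 65975/23 = -787227/253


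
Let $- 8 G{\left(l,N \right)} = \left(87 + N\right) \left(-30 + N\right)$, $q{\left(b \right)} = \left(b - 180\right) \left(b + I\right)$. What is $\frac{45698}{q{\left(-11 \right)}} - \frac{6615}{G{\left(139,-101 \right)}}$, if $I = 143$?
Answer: $\frac{44657461}{1651386} \approx 27.042$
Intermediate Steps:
$q{\left(b \right)} = \left(-180 + b\right) \left(143 + b\right)$ ($q{\left(b \right)} = \left(b - 180\right) \left(b + 143\right) = \left(-180 + b\right) \left(143 + b\right)$)
$G{\left(l,N \right)} = - \frac{\left(-30 + N\right) \left(87 + N\right)}{8}$ ($G{\left(l,N \right)} = - \frac{\left(87 + N\right) \left(-30 + N\right)}{8} = - \frac{\left(-30 + N\right) \left(87 + N\right)}{8}$)
$\frac{45698}{q{\left(-11 \right)}} - \frac{6615}{G{\left(139,-101 \right)}} = \frac{45698}{-25740 + \left(-11\right)^{2} - -407} - \frac{6615}{\frac{1305}{4} - - \frac{5757}{8} - \frac{\left(-101\right)^{2}}{8}} = \frac{45698}{-25740 + 121 + 407} - \frac{6615}{\frac{1305}{4} + \frac{5757}{8} - \frac{10201}{8}} = \frac{45698}{-25212} - \frac{6615}{\frac{1305}{4} + \frac{5757}{8} - \frac{10201}{8}} = 45698 \left(- \frac{1}{25212}\right) - \frac{6615}{- \frac{917}{4}} = - \frac{22849}{12606} - - \frac{3780}{131} = - \frac{22849}{12606} + \frac{3780}{131} = \frac{44657461}{1651386}$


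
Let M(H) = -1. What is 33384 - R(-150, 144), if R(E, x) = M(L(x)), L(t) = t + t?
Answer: 33385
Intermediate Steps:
L(t) = 2*t
R(E, x) = -1
33384 - R(-150, 144) = 33384 - 1*(-1) = 33384 + 1 = 33385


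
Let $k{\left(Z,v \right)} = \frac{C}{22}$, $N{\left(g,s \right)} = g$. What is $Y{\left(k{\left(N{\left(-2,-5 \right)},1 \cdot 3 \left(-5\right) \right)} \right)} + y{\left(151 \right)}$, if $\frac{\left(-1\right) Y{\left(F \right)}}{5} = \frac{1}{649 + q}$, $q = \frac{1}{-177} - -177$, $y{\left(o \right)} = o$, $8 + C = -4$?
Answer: $\frac{22075466}{146201} \approx 150.99$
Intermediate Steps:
$C = -12$ ($C = -8 - 4 = -12$)
$k{\left(Z,v \right)} = - \frac{6}{11}$ ($k{\left(Z,v \right)} = - \frac{12}{22} = \left(-12\right) \frac{1}{22} = - \frac{6}{11}$)
$q = \frac{31328}{177}$ ($q = - \frac{1}{177} + 177 = \frac{31328}{177} \approx 176.99$)
$Y{\left(F \right)} = - \frac{885}{146201}$ ($Y{\left(F \right)} = - \frac{5}{649 + \frac{31328}{177}} = - \frac{5}{\frac{146201}{177}} = \left(-5\right) \frac{177}{146201} = - \frac{885}{146201}$)
$Y{\left(k{\left(N{\left(-2,-5 \right)},1 \cdot 3 \left(-5\right) \right)} \right)} + y{\left(151 \right)} = - \frac{885}{146201} + 151 = \frac{22075466}{146201}$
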